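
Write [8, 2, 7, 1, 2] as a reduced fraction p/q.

Fold from the inside: start with 2/1.
  1 + 1/2 = 3/2
  7 + 2/3 = 23/3
  2 + 3/23 = 49/23
  8 + 23/49 = 415/49

415/49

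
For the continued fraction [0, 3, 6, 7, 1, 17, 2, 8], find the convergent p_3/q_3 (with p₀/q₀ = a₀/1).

Using pₖ = aₖpₖ₋₁ + pₖ₋₂, qₖ = aₖqₖ₋₁ + qₖ₋₂ (with p₋₁=1, p₋₂=0, q₋₁=0, q₋₂=1):
  k=0: a=0, p=0, q=1
  k=1: a=3, p=1, q=3
  k=2: a=6, p=6, q=19
  k=3: a=7, p=43, q=136

43/136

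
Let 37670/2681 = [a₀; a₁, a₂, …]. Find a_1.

37670 = 14·2681 + 136   →  a_0 = 14
2681 = 19·136 + 97   →  a_1 = 19

19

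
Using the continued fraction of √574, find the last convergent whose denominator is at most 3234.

27576/1151

√574 = [23; 1, 22, 1, 46, …] (period length 4).
Convergents:
  p_0/q_0 = 23/1
  p_1/q_1 = 24/1
  p_2/q_2 = 551/23
  p_3/q_3 = 575/24
  p_4/q_4 = 27001/1127
  p_5/q_5 = 27576/1151
  p_6/q_6 = 633673/26449
q_5 = 1151 ≤ 3234 < 26449 = q_6, so the answer is 27576/1151.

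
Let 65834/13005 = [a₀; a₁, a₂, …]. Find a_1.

16

65834 = 5·13005 + 809   →  a_0 = 5
13005 = 16·809 + 61   →  a_1 = 16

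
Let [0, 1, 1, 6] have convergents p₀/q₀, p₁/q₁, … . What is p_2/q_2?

Using pₖ = aₖpₖ₋₁ + pₖ₋₂, qₖ = aₖqₖ₋₁ + qₖ₋₂ (with p₋₁=1, p₋₂=0, q₋₁=0, q₋₂=1):
  k=0: a=0, p=0, q=1
  k=1: a=1, p=1, q=1
  k=2: a=1, p=1, q=2

1/2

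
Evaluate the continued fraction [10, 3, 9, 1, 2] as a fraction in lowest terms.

Fold from the inside: start with 2/1.
  1 + 1/2 = 3/2
  9 + 2/3 = 29/3
  3 + 3/29 = 90/29
  10 + 29/90 = 929/90

929/90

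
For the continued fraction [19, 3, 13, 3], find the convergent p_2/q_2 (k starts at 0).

773/40

Using pₖ = aₖpₖ₋₁ + pₖ₋₂, qₖ = aₖqₖ₋₁ + qₖ₋₂ (with p₋₁=1, p₋₂=0, q₋₁=0, q₋₂=1):
  k=0: a=19, p=19, q=1
  k=1: a=3, p=58, q=3
  k=2: a=13, p=773, q=40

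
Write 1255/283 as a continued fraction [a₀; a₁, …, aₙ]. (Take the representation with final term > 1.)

[4; 2, 3, 3, 12]

1255 = 4×283 + 123
283 = 2×123 + 37
123 = 3×37 + 12
37 = 3×12 + 1
12 = 12×1 + 0  (stop)
So 1255/283 = [4; 2, 3, 3, 12].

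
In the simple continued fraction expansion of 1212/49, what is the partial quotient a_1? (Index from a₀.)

1212 = 24·49 + 36   →  a_0 = 24
49 = 1·36 + 13   →  a_1 = 1

1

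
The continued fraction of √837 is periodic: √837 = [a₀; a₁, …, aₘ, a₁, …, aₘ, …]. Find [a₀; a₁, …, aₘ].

[28; 1, 13, 2, 13, 1, 56]

a₀ = ⌊√837⌋ = 28.
With m₀=0, d₀=1 and mₖ₊₁ = dₖaₖ − mₖ, dₖ₊₁ = (n − mₖ₊₁²)/dₖ, aₖ₊₁ = ⌊(a₀+mₖ₊₁)/dₖ₊₁⌋:
  k=1: m=28, d=53, a=1
  k=2: m=25, d=4, a=13
  k=3: m=27, d=27, a=2
  k=4: m=27, d=4, a=13
  k=5: m=25, d=53, a=1
  k=6: m=28, d=1, a=56
d=1 and a=2a₀=56 at k=6, so the next step gives (m, d) = (28, 53) again — its k=1 value — and the period has length 6.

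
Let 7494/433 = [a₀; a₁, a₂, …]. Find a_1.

7494 = 17·433 + 133   →  a_0 = 17
433 = 3·133 + 34   →  a_1 = 3

3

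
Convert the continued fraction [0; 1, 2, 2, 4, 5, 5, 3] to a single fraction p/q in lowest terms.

Using pₖ = aₖpₖ₋₁ + pₖ₋₂ and qₖ = aₖqₖ₋₁ + qₖ₋₂:
  k=0: a=0, p=0, q=1
  k=1: a=1, p=1, q=1
  k=2: a=2, p=2, q=3
  k=3: a=2, p=5, q=7
  k=4: a=4, p=22, q=31
  k=5: a=5, p=115, q=162
  k=6: a=5, p=597, q=841
  k=7: a=3, p=1906, q=2685

1906/2685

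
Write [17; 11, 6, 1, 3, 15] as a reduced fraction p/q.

Fold from the inside: start with 15/1.
  3 + 1/15 = 46/15
  1 + 15/46 = 61/46
  6 + 46/61 = 412/61
  11 + 61/412 = 4593/412
  17 + 412/4593 = 78493/4593

78493/4593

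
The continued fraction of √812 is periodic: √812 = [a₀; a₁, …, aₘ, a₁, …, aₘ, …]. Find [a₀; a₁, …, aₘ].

[28; 2, 56]

a₀ = ⌊√812⌋ = 28.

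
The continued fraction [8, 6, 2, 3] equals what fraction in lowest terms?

367/45

Fold from the inside: start with 3/1.
  2 + 1/3 = 7/3
  6 + 3/7 = 45/7
  8 + 7/45 = 367/45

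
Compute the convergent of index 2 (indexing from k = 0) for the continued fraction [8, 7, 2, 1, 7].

Using pₖ = aₖpₖ₋₁ + pₖ₋₂, qₖ = aₖqₖ₋₁ + qₖ₋₂ (with p₋₁=1, p₋₂=0, q₋₁=0, q₋₂=1):
  k=0: a=8, p=8, q=1
  k=1: a=7, p=57, q=7
  k=2: a=2, p=122, q=15

122/15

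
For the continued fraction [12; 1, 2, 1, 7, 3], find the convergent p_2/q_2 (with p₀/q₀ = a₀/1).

Using pₖ = aₖpₖ₋₁ + pₖ₋₂, qₖ = aₖqₖ₋₁ + qₖ₋₂ (with p₋₁=1, p₋₂=0, q₋₁=0, q₋₂=1):
  k=0: a=12, p=12, q=1
  k=1: a=1, p=13, q=1
  k=2: a=2, p=38, q=3

38/3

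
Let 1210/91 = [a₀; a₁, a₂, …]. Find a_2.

2

1210 = 13·91 + 27   →  a_0 = 13
91 = 3·27 + 10   →  a_1 = 3
27 = 2·10 + 7   →  a_2 = 2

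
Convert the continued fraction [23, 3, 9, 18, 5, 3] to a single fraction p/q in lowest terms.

Fold from the inside: start with 3/1.
  5 + 1/3 = 16/3
  18 + 3/16 = 291/16
  9 + 16/291 = 2635/291
  3 + 291/2635 = 8196/2635
  23 + 2635/8196 = 191143/8196

191143/8196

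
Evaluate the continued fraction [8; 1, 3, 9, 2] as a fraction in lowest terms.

Using pₖ = aₖpₖ₋₁ + pₖ₋₂ and qₖ = aₖqₖ₋₁ + qₖ₋₂:
  k=0: a=8, p=8, q=1
  k=1: a=1, p=9, q=1
  k=2: a=3, p=35, q=4
  k=3: a=9, p=324, q=37
  k=4: a=2, p=683, q=78

683/78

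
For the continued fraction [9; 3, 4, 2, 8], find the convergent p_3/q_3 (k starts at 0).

270/29

Using pₖ = aₖpₖ₋₁ + pₖ₋₂, qₖ = aₖqₖ₋₁ + qₖ₋₂ (with p₋₁=1, p₋₂=0, q₋₁=0, q₋₂=1):
  k=0: a=9, p=9, q=1
  k=1: a=3, p=28, q=3
  k=2: a=4, p=121, q=13
  k=3: a=2, p=270, q=29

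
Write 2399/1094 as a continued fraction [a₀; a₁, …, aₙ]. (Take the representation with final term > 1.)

2399 = 2×1094 + 211
1094 = 5×211 + 39
211 = 5×39 + 16
39 = 2×16 + 7
16 = 2×7 + 2
7 = 3×2 + 1
2 = 2×1 + 0  (stop)
So 2399/1094 = [2; 5, 5, 2, 2, 3, 2].

[2; 5, 5, 2, 2, 3, 2]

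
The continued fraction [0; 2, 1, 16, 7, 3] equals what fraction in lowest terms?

Using pₖ = aₖpₖ₋₁ + pₖ₋₂ and qₖ = aₖqₖ₋₁ + qₖ₋₂:
  k=0: a=0, p=0, q=1
  k=1: a=2, p=1, q=2
  k=2: a=1, p=1, q=3
  k=3: a=16, p=17, q=50
  k=4: a=7, p=120, q=353
  k=5: a=3, p=377, q=1109

377/1109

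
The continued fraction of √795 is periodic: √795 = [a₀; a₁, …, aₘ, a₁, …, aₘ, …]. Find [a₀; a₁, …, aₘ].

a₀ = ⌊√795⌋ = 28.
With m₀=0, d₀=1 and mₖ₊₁ = dₖaₖ − mₖ, dₖ₊₁ = (n − mₖ₊₁²)/dₖ, aₖ₊₁ = ⌊(a₀+mₖ₊₁)/dₖ₊₁⌋:
  k=1: m=28, d=11, a=5
  k=2: m=27, d=6, a=9
  k=3: m=27, d=11, a=5
  k=4: m=28, d=1, a=56
d=1 and a=2a₀=56 at k=4, so the next step gives (m, d) = (28, 11) again — its k=1 value — and the period has length 4.

[28; 5, 9, 5, 56]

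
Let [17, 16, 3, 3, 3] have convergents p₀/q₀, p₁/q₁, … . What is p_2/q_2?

836/49

Using pₖ = aₖpₖ₋₁ + pₖ₋₂, qₖ = aₖqₖ₋₁ + qₖ₋₂ (with p₋₁=1, p₋₂=0, q₋₁=0, q₋₂=1):
  k=0: a=17, p=17, q=1
  k=1: a=16, p=273, q=16
  k=2: a=3, p=836, q=49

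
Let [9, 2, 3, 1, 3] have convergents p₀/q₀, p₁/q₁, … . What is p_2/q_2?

66/7

Using pₖ = aₖpₖ₋₁ + pₖ₋₂, qₖ = aₖqₖ₋₁ + qₖ₋₂ (with p₋₁=1, p₋₂=0, q₋₁=0, q₋₂=1):
  k=0: a=9, p=9, q=1
  k=1: a=2, p=19, q=2
  k=2: a=3, p=66, q=7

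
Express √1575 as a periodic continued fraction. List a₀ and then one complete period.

a₀ = ⌊√1575⌋ = 39.
With m₀=0, d₀=1 and mₖ₊₁ = dₖaₖ − mₖ, dₖ₊₁ = (n − mₖ₊₁²)/dₖ, aₖ₊₁ = ⌊(a₀+mₖ₊₁)/dₖ₊₁⌋:
  k=1: m=39, d=54, a=1
  k=2: m=15, d=25, a=2
  k=3: m=35, d=14, a=5
  k=4: m=35, d=25, a=2
  k=5: m=15, d=54, a=1
  k=6: m=39, d=1, a=78
d=1 and a=2a₀=78 at k=6, so the next step gives (m, d) = (39, 54) again — its k=1 value — and the period has length 6.

[39; 1, 2, 5, 2, 1, 78]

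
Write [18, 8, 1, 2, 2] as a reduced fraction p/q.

Using pₖ = aₖpₖ₋₁ + pₖ₋₂ and qₖ = aₖqₖ₋₁ + qₖ₋₂:
  k=0: a=18, p=18, q=1
  k=1: a=8, p=145, q=8
  k=2: a=1, p=163, q=9
  k=3: a=2, p=471, q=26
  k=4: a=2, p=1105, q=61

1105/61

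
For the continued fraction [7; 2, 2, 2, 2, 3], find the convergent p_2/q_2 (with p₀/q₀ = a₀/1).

Using pₖ = aₖpₖ₋₁ + pₖ₋₂, qₖ = aₖqₖ₋₁ + qₖ₋₂ (with p₋₁=1, p₋₂=0, q₋₁=0, q₋₂=1):
  k=0: a=7, p=7, q=1
  k=1: a=2, p=15, q=2
  k=2: a=2, p=37, q=5

37/5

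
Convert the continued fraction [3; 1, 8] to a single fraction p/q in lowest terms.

Fold from the inside: start with 8/1.
  1 + 1/8 = 9/8
  3 + 8/9 = 35/9

35/9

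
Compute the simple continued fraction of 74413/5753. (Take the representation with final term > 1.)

[12; 1, 14, 3, 3, 18, 2]

74413 = 12·5753 + 5377
5753 = 1·5377 + 376
5377 = 14·376 + 113
376 = 3·113 + 37
113 = 3·37 + 2
37 = 18·2 + 1
2 = 2·1 + 0  (stop)
So 74413/5753 = [12; 1, 14, 3, 3, 18, 2].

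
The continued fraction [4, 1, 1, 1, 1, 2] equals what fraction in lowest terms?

60/13

Using pₖ = aₖpₖ₋₁ + pₖ₋₂ and qₖ = aₖqₖ₋₁ + qₖ₋₂:
  k=0: a=4, p=4, q=1
  k=1: a=1, p=5, q=1
  k=2: a=1, p=9, q=2
  k=3: a=1, p=14, q=3
  k=4: a=1, p=23, q=5
  k=5: a=2, p=60, q=13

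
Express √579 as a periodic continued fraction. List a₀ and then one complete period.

a₀ = ⌊√579⌋ = 24.
With m₀=0, d₀=1 and mₖ₊₁ = dₖaₖ − mₖ, dₖ₊₁ = (n − mₖ₊₁²)/dₖ, aₖ₊₁ = ⌊(a₀+mₖ₊₁)/dₖ₊₁⌋:
  k=1: m=24, d=3, a=16
  k=2: m=24, d=1, a=48
d=1 and a=2a₀=48 at k=2, so the next step gives (m, d) = (24, 3) again — its k=1 value — and the period has length 2.

[24; 16, 48]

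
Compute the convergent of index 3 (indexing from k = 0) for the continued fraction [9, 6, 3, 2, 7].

Using pₖ = aₖpₖ₋₁ + pₖ₋₂, qₖ = aₖqₖ₋₁ + qₖ₋₂ (with p₋₁=1, p₋₂=0, q₋₁=0, q₋₂=1):
  k=0: a=9, p=9, q=1
  k=1: a=6, p=55, q=6
  k=2: a=3, p=174, q=19
  k=3: a=2, p=403, q=44

403/44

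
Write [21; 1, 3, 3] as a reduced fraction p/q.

Fold from the inside: start with 3/1.
  3 + 1/3 = 10/3
  1 + 3/10 = 13/10
  21 + 10/13 = 283/13

283/13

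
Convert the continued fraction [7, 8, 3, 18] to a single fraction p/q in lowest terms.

3261/458

Using pₖ = aₖpₖ₋₁ + pₖ₋₂ and qₖ = aₖqₖ₋₁ + qₖ₋₂:
  k=0: a=7, p=7, q=1
  k=1: a=8, p=57, q=8
  k=2: a=3, p=178, q=25
  k=3: a=18, p=3261, q=458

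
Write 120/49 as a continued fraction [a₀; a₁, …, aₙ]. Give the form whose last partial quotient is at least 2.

[2; 2, 4, 2, 2]

120 = 2·49 + 22
49 = 2·22 + 5
22 = 4·5 + 2
5 = 2·2 + 1
2 = 2·1 + 0  (stop)
So 120/49 = [2; 2, 4, 2, 2].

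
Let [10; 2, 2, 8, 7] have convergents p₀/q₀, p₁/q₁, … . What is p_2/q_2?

Using pₖ = aₖpₖ₋₁ + pₖ₋₂, qₖ = aₖqₖ₋₁ + qₖ₋₂ (with p₋₁=1, p₋₂=0, q₋₁=0, q₋₂=1):
  k=0: a=10, p=10, q=1
  k=1: a=2, p=21, q=2
  k=2: a=2, p=52, q=5

52/5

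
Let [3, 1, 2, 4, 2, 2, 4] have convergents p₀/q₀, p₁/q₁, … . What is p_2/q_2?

Using pₖ = aₖpₖ₋₁ + pₖ₋₂, qₖ = aₖqₖ₋₁ + qₖ₋₂ (with p₋₁=1, p₋₂=0, q₋₁=0, q₋₂=1):
  k=0: a=3, p=3, q=1
  k=1: a=1, p=4, q=1
  k=2: a=2, p=11, q=3

11/3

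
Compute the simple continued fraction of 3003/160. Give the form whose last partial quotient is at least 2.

3003 = 18×160 + 123
160 = 1×123 + 37
123 = 3×37 + 12
37 = 3×12 + 1
12 = 12×1 + 0  (stop)
So 3003/160 = [18; 1, 3, 3, 12].

[18; 1, 3, 3, 12]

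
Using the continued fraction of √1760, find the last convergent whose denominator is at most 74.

√1760 = [41; 1, 19, 1, 82, …] (period length 4).
Convergents:
  p_0/q_0 = 41/1
  p_1/q_1 = 42/1
  p_2/q_2 = 839/20
  p_3/q_3 = 881/21
  p_4/q_4 = 73081/1742
q_3 = 21 ≤ 74 < 1742 = q_4, so the answer is 881/21.

881/21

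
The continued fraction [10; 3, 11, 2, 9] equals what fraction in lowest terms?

Fold from the inside: start with 9/1.
  2 + 1/9 = 19/9
  11 + 9/19 = 218/19
  3 + 19/218 = 673/218
  10 + 218/673 = 6948/673

6948/673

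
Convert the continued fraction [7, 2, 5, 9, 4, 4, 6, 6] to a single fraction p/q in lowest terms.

Using pₖ = aₖpₖ₋₁ + pₖ₋₂ and qₖ = aₖqₖ₋₁ + qₖ₋₂:
  k=0: a=7, p=7, q=1
  k=1: a=2, p=15, q=2
  k=2: a=5, p=82, q=11
  k=3: a=9, p=753, q=101
  k=4: a=4, p=3094, q=415
  k=5: a=4, p=13129, q=1761
  k=6: a=6, p=81868, q=10981
  k=7: a=6, p=504337, q=67647

504337/67647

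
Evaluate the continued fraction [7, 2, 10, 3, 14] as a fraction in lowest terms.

6961/931

Fold from the inside: start with 14/1.
  3 + 1/14 = 43/14
  10 + 14/43 = 444/43
  2 + 43/444 = 931/444
  7 + 444/931 = 6961/931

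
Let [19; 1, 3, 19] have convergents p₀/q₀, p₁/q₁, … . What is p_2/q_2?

79/4

Using pₖ = aₖpₖ₋₁ + pₖ₋₂, qₖ = aₖqₖ₋₁ + qₖ₋₂ (with p₋₁=1, p₋₂=0, q₋₁=0, q₋₂=1):
  k=0: a=19, p=19, q=1
  k=1: a=1, p=20, q=1
  k=2: a=3, p=79, q=4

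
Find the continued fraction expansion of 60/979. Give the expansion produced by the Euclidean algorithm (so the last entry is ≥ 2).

[0; 16, 3, 6, 3]

60 = 0·979 + 60
979 = 16·60 + 19
60 = 3·19 + 3
19 = 6·3 + 1
3 = 3·1 + 0  (stop)
So 60/979 = [0; 16, 3, 6, 3].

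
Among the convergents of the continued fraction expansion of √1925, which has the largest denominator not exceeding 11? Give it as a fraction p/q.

351/8

√1925 = [43; 1, 6, 1, 86, …] (period length 4).
Convergents:
  p_0/q_0 = 43/1
  p_1/q_1 = 44/1
  p_2/q_2 = 307/7
  p_3/q_3 = 351/8
  p_4/q_4 = 30493/695
q_3 = 8 ≤ 11 < 695 = q_4, so the answer is 351/8.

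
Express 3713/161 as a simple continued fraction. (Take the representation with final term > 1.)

[23; 16, 10]

3713 = 23·161 + 10
161 = 16·10 + 1
10 = 10·1 + 0  (stop)
So 3713/161 = [23; 16, 10].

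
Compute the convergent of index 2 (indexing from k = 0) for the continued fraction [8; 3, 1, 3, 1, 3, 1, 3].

Using pₖ = aₖpₖ₋₁ + pₖ₋₂, qₖ = aₖqₖ₋₁ + qₖ₋₂ (with p₋₁=1, p₋₂=0, q₋₁=0, q₋₂=1):
  k=0: a=8, p=8, q=1
  k=1: a=3, p=25, q=3
  k=2: a=1, p=33, q=4

33/4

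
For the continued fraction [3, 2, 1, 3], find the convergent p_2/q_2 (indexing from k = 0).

10/3

Using pₖ = aₖpₖ₋₁ + pₖ₋₂, qₖ = aₖqₖ₋₁ + qₖ₋₂ (with p₋₁=1, p₋₂=0, q₋₁=0, q₋₂=1):
  k=0: a=3, p=3, q=1
  k=1: a=2, p=7, q=2
  k=2: a=1, p=10, q=3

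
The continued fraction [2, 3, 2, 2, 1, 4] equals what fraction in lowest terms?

259/113

Using pₖ = aₖpₖ₋₁ + pₖ₋₂ and qₖ = aₖqₖ₋₁ + qₖ₋₂:
  k=0: a=2, p=2, q=1
  k=1: a=3, p=7, q=3
  k=2: a=2, p=16, q=7
  k=3: a=2, p=39, q=17
  k=4: a=1, p=55, q=24
  k=5: a=4, p=259, q=113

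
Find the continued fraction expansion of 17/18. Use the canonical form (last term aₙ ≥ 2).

[0; 1, 17]

17 = 0×18 + 17
18 = 1×17 + 1
17 = 17×1 + 0  (stop)
So 17/18 = [0; 1, 17].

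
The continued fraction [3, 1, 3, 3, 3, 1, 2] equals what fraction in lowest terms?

584/155

Using pₖ = aₖpₖ₋₁ + pₖ₋₂ and qₖ = aₖqₖ₋₁ + qₖ₋₂:
  k=0: a=3, p=3, q=1
  k=1: a=1, p=4, q=1
  k=2: a=3, p=15, q=4
  k=3: a=3, p=49, q=13
  k=4: a=3, p=162, q=43
  k=5: a=1, p=211, q=56
  k=6: a=2, p=584, q=155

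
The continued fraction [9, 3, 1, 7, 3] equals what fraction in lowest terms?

898/97

Fold from the inside: start with 3/1.
  7 + 1/3 = 22/3
  1 + 3/22 = 25/22
  3 + 22/25 = 97/25
  9 + 25/97 = 898/97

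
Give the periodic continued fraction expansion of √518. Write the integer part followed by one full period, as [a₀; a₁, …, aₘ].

[22; 1, 3, 6, 3, 1, 44]

a₀ = ⌊√518⌋ = 22.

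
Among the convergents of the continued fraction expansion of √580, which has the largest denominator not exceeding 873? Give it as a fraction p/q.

13896/577

√580 = [24; 12, 48, …] (period length 2).
Convergents:
  p_0/q_0 = 24/1
  p_1/q_1 = 289/12
  p_2/q_2 = 13896/577
  p_3/q_3 = 167041/6936
q_2 = 577 ≤ 873 < 6936 = q_3, so the answer is 13896/577.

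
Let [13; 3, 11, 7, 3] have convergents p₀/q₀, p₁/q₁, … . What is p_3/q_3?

Using pₖ = aₖpₖ₋₁ + pₖ₋₂, qₖ = aₖqₖ₋₁ + qₖ₋₂ (with p₋₁=1, p₋₂=0, q₋₁=0, q₋₂=1):
  k=0: a=13, p=13, q=1
  k=1: a=3, p=40, q=3
  k=2: a=11, p=453, q=34
  k=3: a=7, p=3211, q=241

3211/241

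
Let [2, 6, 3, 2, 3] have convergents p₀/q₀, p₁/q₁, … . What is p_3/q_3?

Using pₖ = aₖpₖ₋₁ + pₖ₋₂, qₖ = aₖqₖ₋₁ + qₖ₋₂ (with p₋₁=1, p₋₂=0, q₋₁=0, q₋₂=1):
  k=0: a=2, p=2, q=1
  k=1: a=6, p=13, q=6
  k=2: a=3, p=41, q=19
  k=3: a=2, p=95, q=44

95/44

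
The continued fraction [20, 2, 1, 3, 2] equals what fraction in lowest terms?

509/25

Fold from the inside: start with 2/1.
  3 + 1/2 = 7/2
  1 + 2/7 = 9/7
  2 + 7/9 = 25/9
  20 + 9/25 = 509/25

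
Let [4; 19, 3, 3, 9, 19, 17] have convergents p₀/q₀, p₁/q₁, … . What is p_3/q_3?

782/193

Using pₖ = aₖpₖ₋₁ + pₖ₋₂, qₖ = aₖqₖ₋₁ + qₖ₋₂ (with p₋₁=1, p₋₂=0, q₋₁=0, q₋₂=1):
  k=0: a=4, p=4, q=1
  k=1: a=19, p=77, q=19
  k=2: a=3, p=235, q=58
  k=3: a=3, p=782, q=193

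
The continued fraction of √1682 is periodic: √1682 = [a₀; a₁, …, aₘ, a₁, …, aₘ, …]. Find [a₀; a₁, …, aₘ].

[41; 82]

a₀ = ⌊√1682⌋ = 41.
With m₀=0, d₀=1 and mₖ₊₁ = dₖaₖ − mₖ, dₖ₊₁ = (n − mₖ₊₁²)/dₖ, aₖ₊₁ = ⌊(a₀+mₖ₊₁)/dₖ₊₁⌋:
  k=1: m=41, d=1, a=82
d=1 and a=2a₀=82 at k=1, so the next step gives (m, d) = (41, 1) again — its k=1 value — and the period has length 1.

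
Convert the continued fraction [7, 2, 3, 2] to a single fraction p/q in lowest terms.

Using pₖ = aₖpₖ₋₁ + pₖ₋₂ and qₖ = aₖqₖ₋₁ + qₖ₋₂:
  k=0: a=7, p=7, q=1
  k=1: a=2, p=15, q=2
  k=2: a=3, p=52, q=7
  k=3: a=2, p=119, q=16

119/16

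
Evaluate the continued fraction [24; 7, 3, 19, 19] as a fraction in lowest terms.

195433/8097

Fold from the inside: start with 19/1.
  19 + 1/19 = 362/19
  3 + 19/362 = 1105/362
  7 + 362/1105 = 8097/1105
  24 + 1105/8097 = 195433/8097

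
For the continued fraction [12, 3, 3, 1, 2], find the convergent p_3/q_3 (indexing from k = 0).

Using pₖ = aₖpₖ₋₁ + pₖ₋₂, qₖ = aₖqₖ₋₁ + qₖ₋₂ (with p₋₁=1, p₋₂=0, q₋₁=0, q₋₂=1):
  k=0: a=12, p=12, q=1
  k=1: a=3, p=37, q=3
  k=2: a=3, p=123, q=10
  k=3: a=1, p=160, q=13

160/13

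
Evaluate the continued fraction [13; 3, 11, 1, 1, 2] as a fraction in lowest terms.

Fold from the inside: start with 2/1.
  1 + 1/2 = 3/2
  1 + 2/3 = 5/3
  11 + 3/5 = 58/5
  3 + 5/58 = 179/58
  13 + 58/179 = 2385/179

2385/179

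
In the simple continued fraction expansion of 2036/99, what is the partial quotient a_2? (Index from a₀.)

2036 = 20·99 + 56   →  a_0 = 20
99 = 1·56 + 43   →  a_1 = 1
56 = 1·43 + 13   →  a_2 = 1

1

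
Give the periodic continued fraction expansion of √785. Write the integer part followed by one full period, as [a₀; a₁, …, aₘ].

a₀ = ⌊√785⌋ = 28.

[28; 56]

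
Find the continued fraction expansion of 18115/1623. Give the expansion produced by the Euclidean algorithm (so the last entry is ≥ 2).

[11; 6, 5, 7, 3, 2]

18115 = 11*1623 + 262
1623 = 6*262 + 51
262 = 5*51 + 7
51 = 7*7 + 2
7 = 3*2 + 1
2 = 2*1 + 0  (stop)
So 18115/1623 = [11; 6, 5, 7, 3, 2].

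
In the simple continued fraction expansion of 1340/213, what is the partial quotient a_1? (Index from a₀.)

3

1340 = 6·213 + 62   →  a_0 = 6
213 = 3·62 + 27   →  a_1 = 3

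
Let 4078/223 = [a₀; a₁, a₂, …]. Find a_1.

4078 = 18·223 + 64   →  a_0 = 18
223 = 3·64 + 31   →  a_1 = 3

3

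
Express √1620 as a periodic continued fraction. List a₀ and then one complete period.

[40; 4, 80]

a₀ = ⌊√1620⌋ = 40.
With m₀=0, d₀=1 and mₖ₊₁ = dₖaₖ − mₖ, dₖ₊₁ = (n − mₖ₊₁²)/dₖ, aₖ₊₁ = ⌊(a₀+mₖ₊₁)/dₖ₊₁⌋:
  k=1: m=40, d=20, a=4
  k=2: m=40, d=1, a=80
d=1 and a=2a₀=80 at k=2, so the next step gives (m, d) = (40, 20) again — its k=1 value — and the period has length 2.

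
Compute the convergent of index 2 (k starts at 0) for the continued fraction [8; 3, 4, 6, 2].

108/13

Using pₖ = aₖpₖ₋₁ + pₖ₋₂, qₖ = aₖqₖ₋₁ + qₖ₋₂ (with p₋₁=1, p₋₂=0, q₋₁=0, q₋₂=1):
  k=0: a=8, p=8, q=1
  k=1: a=3, p=25, q=3
  k=2: a=4, p=108, q=13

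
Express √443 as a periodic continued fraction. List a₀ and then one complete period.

[21; 21, 42]

a₀ = ⌊√443⌋ = 21.
With m₀=0, d₀=1 and mₖ₊₁ = dₖaₖ − mₖ, dₖ₊₁ = (n − mₖ₊₁²)/dₖ, aₖ₊₁ = ⌊(a₀+mₖ₊₁)/dₖ₊₁⌋:
  k=1: m=21, d=2, a=21
  k=2: m=21, d=1, a=42
d=1 and a=2a₀=42 at k=2, so the next step gives (m, d) = (21, 2) again — its k=1 value — and the period has length 2.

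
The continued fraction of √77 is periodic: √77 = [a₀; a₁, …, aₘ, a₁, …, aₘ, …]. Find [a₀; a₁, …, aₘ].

[8; 1, 3, 2, 3, 1, 16]

a₀ = ⌊√77⌋ = 8.
With m₀=0, d₀=1 and mₖ₊₁ = dₖaₖ − mₖ, dₖ₊₁ = (n − mₖ₊₁²)/dₖ, aₖ₊₁ = ⌊(a₀+mₖ₊₁)/dₖ₊₁⌋:
  k=1: m=8, d=13, a=1
  k=2: m=5, d=4, a=3
  k=3: m=7, d=7, a=2
  k=4: m=7, d=4, a=3
  k=5: m=5, d=13, a=1
  k=6: m=8, d=1, a=16
d=1 and a=2a₀=16 at k=6, so the next step gives (m, d) = (8, 13) again — its k=1 value — and the period has length 6.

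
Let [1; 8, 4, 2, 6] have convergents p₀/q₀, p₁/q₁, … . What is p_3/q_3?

Using pₖ = aₖpₖ₋₁ + pₖ₋₂, qₖ = aₖqₖ₋₁ + qₖ₋₂ (with p₋₁=1, p₋₂=0, q₋₁=0, q₋₂=1):
  k=0: a=1, p=1, q=1
  k=1: a=8, p=9, q=8
  k=2: a=4, p=37, q=33
  k=3: a=2, p=83, q=74

83/74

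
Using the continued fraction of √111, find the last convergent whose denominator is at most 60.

295/28

√111 = [10; 1, 1, 6, 1, 1, 20, …] (period length 6).
Convergents:
  p_0/q_0 = 10/1
  p_1/q_1 = 11/1
  p_2/q_2 = 21/2
  p_3/q_3 = 137/13
  p_4/q_4 = 158/15
  p_5/q_5 = 295/28
  p_6/q_6 = 6058/575
q_5 = 28 ≤ 60 < 575 = q_6, so the answer is 295/28.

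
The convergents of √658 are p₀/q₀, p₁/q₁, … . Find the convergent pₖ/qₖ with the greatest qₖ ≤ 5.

√658 = [25; 1, 1, 1, 6, 1, 1, 1, 50, …] (period length 8).
Convergents:
  p_0/q_0 = 25/1
  p_1/q_1 = 26/1
  p_2/q_2 = 51/2
  p_3/q_3 = 77/3
  p_4/q_4 = 513/20
q_3 = 3 ≤ 5 < 20 = q_4, so the answer is 77/3.

77/3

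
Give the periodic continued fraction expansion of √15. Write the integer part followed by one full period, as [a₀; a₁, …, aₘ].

a₀ = ⌊√15⌋ = 3.

[3; 1, 6]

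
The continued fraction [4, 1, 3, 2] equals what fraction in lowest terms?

43/9

Fold from the inside: start with 2/1.
  3 + 1/2 = 7/2
  1 + 2/7 = 9/7
  4 + 7/9 = 43/9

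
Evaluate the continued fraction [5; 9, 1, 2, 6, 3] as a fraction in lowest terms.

2965/581

Fold from the inside: start with 3/1.
  6 + 1/3 = 19/3
  2 + 3/19 = 41/19
  1 + 19/41 = 60/41
  9 + 41/60 = 581/60
  5 + 60/581 = 2965/581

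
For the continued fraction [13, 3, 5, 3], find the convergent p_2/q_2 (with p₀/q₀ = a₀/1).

Using pₖ = aₖpₖ₋₁ + pₖ₋₂, qₖ = aₖqₖ₋₁ + qₖ₋₂ (with p₋₁=1, p₋₂=0, q₋₁=0, q₋₂=1):
  k=0: a=13, p=13, q=1
  k=1: a=3, p=40, q=3
  k=2: a=5, p=213, q=16

213/16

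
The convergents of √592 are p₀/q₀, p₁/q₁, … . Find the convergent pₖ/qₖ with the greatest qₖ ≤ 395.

√592 = [24; 3, 48, …] (period length 2).
Convergents:
  p_0/q_0 = 24/1
  p_1/q_1 = 73/3
  p_2/q_2 = 3528/145
  p_3/q_3 = 10657/438
q_2 = 145 ≤ 395 < 438 = q_3, so the answer is 3528/145.

3528/145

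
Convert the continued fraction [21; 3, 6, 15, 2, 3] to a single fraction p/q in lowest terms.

Using pₖ = aₖpₖ₋₁ + pₖ₋₂ and qₖ = aₖqₖ₋₁ + qₖ₋₂:
  k=0: a=21, p=21, q=1
  k=1: a=3, p=64, q=3
  k=2: a=6, p=405, q=19
  k=3: a=15, p=6139, q=288
  k=4: a=2, p=12683, q=595
  k=5: a=3, p=44188, q=2073

44188/2073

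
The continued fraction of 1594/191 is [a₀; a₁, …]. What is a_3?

1594 = 8·191 + 66   →  a_0 = 8
191 = 2·66 + 59   →  a_1 = 2
66 = 1·59 + 7   →  a_2 = 1
59 = 8·7 + 3   →  a_3 = 8

8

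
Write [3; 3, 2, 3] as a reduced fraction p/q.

79/24

Fold from the inside: start with 3/1.
  2 + 1/3 = 7/3
  3 + 3/7 = 24/7
  3 + 7/24 = 79/24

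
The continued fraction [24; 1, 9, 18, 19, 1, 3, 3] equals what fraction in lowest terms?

Fold from the inside: start with 3/1.
  3 + 1/3 = 10/3
  1 + 3/10 = 13/10
  19 + 10/13 = 257/13
  18 + 13/257 = 4639/257
  9 + 257/4639 = 42008/4639
  1 + 4639/42008 = 46647/42008
  24 + 42008/46647 = 1161536/46647

1161536/46647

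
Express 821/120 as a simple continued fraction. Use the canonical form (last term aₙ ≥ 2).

[6; 1, 5, 3, 6]

821 = 6×120 + 101
120 = 1×101 + 19
101 = 5×19 + 6
19 = 3×6 + 1
6 = 6×1 + 0  (stop)
So 821/120 = [6; 1, 5, 3, 6].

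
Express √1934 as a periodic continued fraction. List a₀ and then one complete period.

[43; 1, 42, 1, 86]

a₀ = ⌊√1934⌋ = 43.
With m₀=0, d₀=1 and mₖ₊₁ = dₖaₖ − mₖ, dₖ₊₁ = (n − mₖ₊₁²)/dₖ, aₖ₊₁ = ⌊(a₀+mₖ₊₁)/dₖ₊₁⌋:
  k=1: m=43, d=85, a=1
  k=2: m=42, d=2, a=42
  k=3: m=42, d=85, a=1
  k=4: m=43, d=1, a=86
d=1 and a=2a₀=86 at k=4, so the next step gives (m, d) = (43, 85) again — its k=1 value — and the period has length 4.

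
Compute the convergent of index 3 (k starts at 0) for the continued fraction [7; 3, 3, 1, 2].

Using pₖ = aₖpₖ₋₁ + pₖ₋₂, qₖ = aₖqₖ₋₁ + qₖ₋₂ (with p₋₁=1, p₋₂=0, q₋₁=0, q₋₂=1):
  k=0: a=7, p=7, q=1
  k=1: a=3, p=22, q=3
  k=2: a=3, p=73, q=10
  k=3: a=1, p=95, q=13

95/13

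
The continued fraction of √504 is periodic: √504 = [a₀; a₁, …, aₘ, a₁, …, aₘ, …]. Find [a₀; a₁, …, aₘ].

[22; 2, 4, 2, 44]

a₀ = ⌊√504⌋ = 22.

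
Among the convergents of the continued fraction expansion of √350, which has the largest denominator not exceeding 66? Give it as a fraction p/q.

√350 = [18; 1, 2, 2, 2, 1, 36, …] (period length 6).
Convergents:
  p_0/q_0 = 18/1
  p_1/q_1 = 19/1
  p_2/q_2 = 56/3
  p_3/q_3 = 131/7
  p_4/q_4 = 318/17
  p_5/q_5 = 449/24
  p_6/q_6 = 16482/881
q_5 = 24 ≤ 66 < 881 = q_6, so the answer is 449/24.

449/24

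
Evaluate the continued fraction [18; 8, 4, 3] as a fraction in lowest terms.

1939/107

Fold from the inside: start with 3/1.
  4 + 1/3 = 13/3
  8 + 3/13 = 107/13
  18 + 13/107 = 1939/107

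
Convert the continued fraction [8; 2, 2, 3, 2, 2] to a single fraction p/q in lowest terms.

799/95

Fold from the inside: start with 2/1.
  2 + 1/2 = 5/2
  3 + 2/5 = 17/5
  2 + 5/17 = 39/17
  2 + 17/39 = 95/39
  8 + 39/95 = 799/95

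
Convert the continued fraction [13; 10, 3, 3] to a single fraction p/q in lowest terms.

1349/103

Fold from the inside: start with 3/1.
  3 + 1/3 = 10/3
  10 + 3/10 = 103/10
  13 + 10/103 = 1349/103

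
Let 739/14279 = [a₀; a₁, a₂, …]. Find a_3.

739 = 0·14279 + 739   →  a_0 = 0
14279 = 19·739 + 238   →  a_1 = 19
739 = 3·238 + 25   →  a_2 = 3
238 = 9·25 + 13   →  a_3 = 9

9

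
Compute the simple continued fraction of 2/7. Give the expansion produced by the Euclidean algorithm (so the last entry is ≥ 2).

[0; 3, 2]

2 = 0·7 + 2
7 = 3·2 + 1
2 = 2·1 + 0  (stop)
So 2/7 = [0; 3, 2].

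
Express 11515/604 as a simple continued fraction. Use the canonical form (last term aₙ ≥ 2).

11515 = 19·604 + 39
604 = 15·39 + 19
39 = 2·19 + 1
19 = 19·1 + 0  (stop)
So 11515/604 = [19; 15, 2, 19].

[19; 15, 2, 19]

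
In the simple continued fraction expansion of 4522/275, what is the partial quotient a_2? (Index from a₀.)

4522 = 16·275 + 122   →  a_0 = 16
275 = 2·122 + 31   →  a_1 = 2
122 = 3·31 + 29   →  a_2 = 3

3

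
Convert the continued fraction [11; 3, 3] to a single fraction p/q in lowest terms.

Fold from the inside: start with 3/1.
  3 + 1/3 = 10/3
  11 + 3/10 = 113/10

113/10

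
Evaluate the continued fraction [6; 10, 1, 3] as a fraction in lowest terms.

Fold from the inside: start with 3/1.
  1 + 1/3 = 4/3
  10 + 3/4 = 43/4
  6 + 4/43 = 262/43

262/43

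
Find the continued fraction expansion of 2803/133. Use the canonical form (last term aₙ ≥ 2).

2803 = 21·133 + 10
133 = 13·10 + 3
10 = 3·3 + 1
3 = 3·1 + 0  (stop)
So 2803/133 = [21; 13, 3, 3].

[21; 13, 3, 3]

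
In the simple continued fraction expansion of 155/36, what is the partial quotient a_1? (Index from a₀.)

155 = 4·36 + 11   →  a_0 = 4
36 = 3·11 + 3   →  a_1 = 3

3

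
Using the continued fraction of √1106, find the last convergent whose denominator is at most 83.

1297/39

√1106 = [33; 3, 1, 8, 1, 3, 66, …] (period length 6).
Convergents:
  p_0/q_0 = 33/1
  p_1/q_1 = 100/3
  p_2/q_2 = 133/4
  p_3/q_3 = 1164/35
  p_4/q_4 = 1297/39
  p_5/q_5 = 5055/152
q_4 = 39 ≤ 83 < 152 = q_5, so the answer is 1297/39.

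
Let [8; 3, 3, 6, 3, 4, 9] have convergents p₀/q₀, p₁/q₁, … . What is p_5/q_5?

Using pₖ = aₖpₖ₋₁ + pₖ₋₂, qₖ = aₖqₖ₋₁ + qₖ₋₂ (with p₋₁=1, p₋₂=0, q₋₁=0, q₋₂=1):
  k=0: a=8, p=8, q=1
  k=1: a=3, p=25, q=3
  k=2: a=3, p=83, q=10
  k=3: a=6, p=523, q=63
  k=4: a=3, p=1652, q=199
  k=5: a=4, p=7131, q=859

7131/859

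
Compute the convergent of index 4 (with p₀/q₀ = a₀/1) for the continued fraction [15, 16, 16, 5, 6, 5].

Using pₖ = aₖpₖ₋₁ + pₖ₋₂, qₖ = aₖqₖ₋₁ + qₖ₋₂ (with p₋₁=1, p₋₂=0, q₋₁=0, q₋₂=1):
  k=0: a=15, p=15, q=1
  k=1: a=16, p=241, q=16
  k=2: a=16, p=3871, q=257
  k=3: a=5, p=19596, q=1301
  k=4: a=6, p=121447, q=8063

121447/8063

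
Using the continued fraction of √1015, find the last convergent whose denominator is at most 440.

4747/149

√1015 = [31; 1, 6, 10, 2, 10, 6, 1, 62, …] (period length 8).
Convergents:
  p_0/q_0 = 31/1
  p_1/q_1 = 32/1
  p_2/q_2 = 223/7
  p_3/q_3 = 2262/71
  p_4/q_4 = 4747/149
  p_5/q_5 = 49732/1561
q_4 = 149 ≤ 440 < 1561 = q_5, so the answer is 4747/149.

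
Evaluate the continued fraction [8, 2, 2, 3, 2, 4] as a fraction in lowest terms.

1455/173

Using pₖ = aₖpₖ₋₁ + pₖ₋₂ and qₖ = aₖqₖ₋₁ + qₖ₋₂:
  k=0: a=8, p=8, q=1
  k=1: a=2, p=17, q=2
  k=2: a=2, p=42, q=5
  k=3: a=3, p=143, q=17
  k=4: a=2, p=328, q=39
  k=5: a=4, p=1455, q=173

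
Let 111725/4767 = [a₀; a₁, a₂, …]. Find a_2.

111725 = 23·4767 + 2084   →  a_0 = 23
4767 = 2·2084 + 599   →  a_1 = 2
2084 = 3·599 + 287   →  a_2 = 3

3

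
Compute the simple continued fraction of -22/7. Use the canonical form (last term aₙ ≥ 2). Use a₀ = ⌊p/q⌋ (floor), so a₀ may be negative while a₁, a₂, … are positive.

[-4; 1, 6]

-22 = -4×7 + 6
7 = 1×6 + 1
6 = 6×1 + 0  (stop)
So -22/7 = [-4; 1, 6].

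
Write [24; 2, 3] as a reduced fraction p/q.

Fold from the inside: start with 3/1.
  2 + 1/3 = 7/3
  24 + 3/7 = 171/7

171/7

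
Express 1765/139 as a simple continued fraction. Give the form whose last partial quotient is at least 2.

[12; 1, 2, 3, 4, 3]

1765 = 12*139 + 97
139 = 1*97 + 42
97 = 2*42 + 13
42 = 3*13 + 3
13 = 4*3 + 1
3 = 3*1 + 0  (stop)
So 1765/139 = [12; 1, 2, 3, 4, 3].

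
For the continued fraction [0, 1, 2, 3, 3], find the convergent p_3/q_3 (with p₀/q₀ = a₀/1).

7/10

Using pₖ = aₖpₖ₋₁ + pₖ₋₂, qₖ = aₖqₖ₋₁ + qₖ₋₂ (with p₋₁=1, p₋₂=0, q₋₁=0, q₋₂=1):
  k=0: a=0, p=0, q=1
  k=1: a=1, p=1, q=1
  k=2: a=2, p=2, q=3
  k=3: a=3, p=7, q=10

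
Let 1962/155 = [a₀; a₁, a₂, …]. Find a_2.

1

1962 = 12·155 + 102   →  a_0 = 12
155 = 1·102 + 53   →  a_1 = 1
102 = 1·53 + 49   →  a_2 = 1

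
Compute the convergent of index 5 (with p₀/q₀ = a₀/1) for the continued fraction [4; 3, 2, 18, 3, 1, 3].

2242/523

Using pₖ = aₖpₖ₋₁ + pₖ₋₂, qₖ = aₖqₖ₋₁ + qₖ₋₂ (with p₋₁=1, p₋₂=0, q₋₁=0, q₋₂=1):
  k=0: a=4, p=4, q=1
  k=1: a=3, p=13, q=3
  k=2: a=2, p=30, q=7
  k=3: a=18, p=553, q=129
  k=4: a=3, p=1689, q=394
  k=5: a=1, p=2242, q=523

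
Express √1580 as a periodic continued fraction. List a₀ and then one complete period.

a₀ = ⌊√1580⌋ = 39.

[39; 1, 2, 1, 78]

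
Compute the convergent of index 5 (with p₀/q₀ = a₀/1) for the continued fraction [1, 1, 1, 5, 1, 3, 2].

Using pₖ = aₖpₖ₋₁ + pₖ₋₂, qₖ = aₖqₖ₋₁ + qₖ₋₂ (with p₋₁=1, p₋₂=0, q₋₁=0, q₋₂=1):
  k=0: a=1, p=1, q=1
  k=1: a=1, p=2, q=1
  k=2: a=1, p=3, q=2
  k=3: a=5, p=17, q=11
  k=4: a=1, p=20, q=13
  k=5: a=3, p=77, q=50

77/50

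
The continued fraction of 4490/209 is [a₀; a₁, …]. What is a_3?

2

4490 = 21·209 + 101   →  a_0 = 21
209 = 2·101 + 7   →  a_1 = 2
101 = 14·7 + 3   →  a_2 = 14
7 = 2·3 + 1   →  a_3 = 2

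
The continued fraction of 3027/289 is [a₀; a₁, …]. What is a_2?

9

3027 = 10·289 + 137   →  a_0 = 10
289 = 2·137 + 15   →  a_1 = 2
137 = 9·15 + 2   →  a_2 = 9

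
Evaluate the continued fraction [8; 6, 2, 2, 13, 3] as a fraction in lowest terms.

10758/1319

Fold from the inside: start with 3/1.
  13 + 1/3 = 40/3
  2 + 3/40 = 83/40
  2 + 40/83 = 206/83
  6 + 83/206 = 1319/206
  8 + 206/1319 = 10758/1319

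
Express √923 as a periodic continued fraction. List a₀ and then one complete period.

a₀ = ⌊√923⌋ = 30.
With m₀=0, d₀=1 and mₖ₊₁ = dₖaₖ − mₖ, dₖ₊₁ = (n − mₖ₊₁²)/dₖ, aₖ₊₁ = ⌊(a₀+mₖ₊₁)/dₖ₊₁⌋:
  k=1: m=30, d=23, a=2
  k=2: m=16, d=29, a=1
  k=3: m=13, d=26, a=1
  k=4: m=13, d=29, a=1
  k=5: m=16, d=23, a=2
  k=6: m=30, d=1, a=60
d=1 and a=2a₀=60 at k=6, so the next step gives (m, d) = (30, 23) again — its k=1 value — and the period has length 6.

[30; 2, 1, 1, 1, 2, 60]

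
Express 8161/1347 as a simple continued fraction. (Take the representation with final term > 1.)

8161 = 6*1347 + 79
1347 = 17*79 + 4
79 = 19*4 + 3
4 = 1*3 + 1
3 = 3*1 + 0  (stop)
So 8161/1347 = [6; 17, 19, 1, 3].

[6; 17, 19, 1, 3]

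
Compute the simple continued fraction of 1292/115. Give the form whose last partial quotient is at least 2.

[11; 4, 3, 1, 6]

1292 = 11×115 + 27
115 = 4×27 + 7
27 = 3×7 + 6
7 = 1×6 + 1
6 = 6×1 + 0  (stop)
So 1292/115 = [11; 4, 3, 1, 6].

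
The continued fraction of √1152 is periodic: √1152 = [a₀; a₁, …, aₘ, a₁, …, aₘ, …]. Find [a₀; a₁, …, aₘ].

[33; 1, 15, 1, 66]

a₀ = ⌊√1152⌋ = 33.
With m₀=0, d₀=1 and mₖ₊₁ = dₖaₖ − mₖ, dₖ₊₁ = (n − mₖ₊₁²)/dₖ, aₖ₊₁ = ⌊(a₀+mₖ₊₁)/dₖ₊₁⌋:
  k=1: m=33, d=63, a=1
  k=2: m=30, d=4, a=15
  k=3: m=30, d=63, a=1
  k=4: m=33, d=1, a=66
d=1 and a=2a₀=66 at k=4, so the next step gives (m, d) = (33, 63) again — its k=1 value — and the period has length 4.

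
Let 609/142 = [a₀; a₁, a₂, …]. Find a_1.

609 = 4·142 + 41   →  a_0 = 4
142 = 3·41 + 19   →  a_1 = 3

3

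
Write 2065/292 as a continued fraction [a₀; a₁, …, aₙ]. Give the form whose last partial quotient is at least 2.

2065 = 7*292 + 21
292 = 13*21 + 19
21 = 1*19 + 2
19 = 9*2 + 1
2 = 2*1 + 0  (stop)
So 2065/292 = [7; 13, 1, 9, 2].

[7; 13, 1, 9, 2]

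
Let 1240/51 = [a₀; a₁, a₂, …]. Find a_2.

5

1240 = 24·51 + 16   →  a_0 = 24
51 = 3·16 + 3   →  a_1 = 3
16 = 5·3 + 1   →  a_2 = 5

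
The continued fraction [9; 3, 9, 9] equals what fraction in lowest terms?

Using pₖ = aₖpₖ₋₁ + pₖ₋₂ and qₖ = aₖqₖ₋₁ + qₖ₋₂:
  k=0: a=9, p=9, q=1
  k=1: a=3, p=28, q=3
  k=2: a=9, p=261, q=28
  k=3: a=9, p=2377, q=255

2377/255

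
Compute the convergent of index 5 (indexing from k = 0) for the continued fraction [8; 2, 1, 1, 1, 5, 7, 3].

Using pₖ = aₖpₖ₋₁ + pₖ₋₂, qₖ = aₖqₖ₋₁ + qₖ₋₂ (with p₋₁=1, p₋₂=0, q₋₁=0, q₋₂=1):
  k=0: a=8, p=8, q=1
  k=1: a=2, p=17, q=2
  k=2: a=1, p=25, q=3
  k=3: a=1, p=42, q=5
  k=4: a=1, p=67, q=8
  k=5: a=5, p=377, q=45

377/45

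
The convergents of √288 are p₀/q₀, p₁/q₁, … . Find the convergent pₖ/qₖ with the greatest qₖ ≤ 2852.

√288 = [16; 1, 32, …] (period length 2).
Convergents:
  p_0/q_0 = 16/1
  p_1/q_1 = 17/1
  p_2/q_2 = 560/33
  p_3/q_3 = 577/34
  p_4/q_4 = 19024/1121
  p_5/q_5 = 19601/1155
  p_6/q_6 = 646256/38081
q_5 = 1155 ≤ 2852 < 38081 = q_6, so the answer is 19601/1155.

19601/1155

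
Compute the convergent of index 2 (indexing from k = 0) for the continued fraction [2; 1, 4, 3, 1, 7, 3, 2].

14/5

Using pₖ = aₖpₖ₋₁ + pₖ₋₂, qₖ = aₖqₖ₋₁ + qₖ₋₂ (with p₋₁=1, p₋₂=0, q₋₁=0, q₋₂=1):
  k=0: a=2, p=2, q=1
  k=1: a=1, p=3, q=1
  k=2: a=4, p=14, q=5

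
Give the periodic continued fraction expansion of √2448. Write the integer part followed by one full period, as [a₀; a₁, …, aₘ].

a₀ = ⌊√2448⌋ = 49.
With m₀=0, d₀=1 and mₖ₊₁ = dₖaₖ − mₖ, dₖ₊₁ = (n − mₖ₊₁²)/dₖ, aₖ₊₁ = ⌊(a₀+mₖ₊₁)/dₖ₊₁⌋:
  k=1: m=49, d=47, a=2
  k=2: m=45, d=9, a=10
  k=3: m=45, d=47, a=2
  k=4: m=49, d=1, a=98
d=1 and a=2a₀=98 at k=4, so the next step gives (m, d) = (49, 47) again — its k=1 value — and the period has length 4.

[49; 2, 10, 2, 98]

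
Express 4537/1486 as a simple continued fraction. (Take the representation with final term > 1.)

[3; 18, 1, 4, 3, 1, 3]

4537 = 3·1486 + 79
1486 = 18·79 + 64
79 = 1·64 + 15
64 = 4·15 + 4
15 = 3·4 + 3
4 = 1·3 + 1
3 = 3·1 + 0  (stop)
So 4537/1486 = [3; 18, 1, 4, 3, 1, 3].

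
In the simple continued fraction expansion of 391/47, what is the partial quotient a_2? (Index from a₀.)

391 = 8·47 + 15   →  a_0 = 8
47 = 3·15 + 2   →  a_1 = 3
15 = 7·2 + 1   →  a_2 = 7

7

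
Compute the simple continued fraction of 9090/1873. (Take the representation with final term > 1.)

9090 = 4×1873 + 1598
1873 = 1×1598 + 275
1598 = 5×275 + 223
275 = 1×223 + 52
223 = 4×52 + 15
52 = 3×15 + 7
15 = 2×7 + 1
7 = 7×1 + 0  (stop)
So 9090/1873 = [4; 1, 5, 1, 4, 3, 2, 7].

[4; 1, 5, 1, 4, 3, 2, 7]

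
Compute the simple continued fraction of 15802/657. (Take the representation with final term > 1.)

15802 = 24*657 + 34
657 = 19*34 + 11
34 = 3*11 + 1
11 = 11*1 + 0  (stop)
So 15802/657 = [24; 19, 3, 11].

[24; 19, 3, 11]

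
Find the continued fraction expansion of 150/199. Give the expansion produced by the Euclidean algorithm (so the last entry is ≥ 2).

[0; 1, 3, 16, 3]

150 = 0*199 + 150
199 = 1*150 + 49
150 = 3*49 + 3
49 = 16*3 + 1
3 = 3*1 + 0  (stop)
So 150/199 = [0; 1, 3, 16, 3].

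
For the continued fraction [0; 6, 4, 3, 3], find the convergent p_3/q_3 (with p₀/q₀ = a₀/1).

13/81

Using pₖ = aₖpₖ₋₁ + pₖ₋₂, qₖ = aₖqₖ₋₁ + qₖ₋₂ (with p₋₁=1, p₋₂=0, q₋₁=0, q₋₂=1):
  k=0: a=0, p=0, q=1
  k=1: a=6, p=1, q=6
  k=2: a=4, p=4, q=25
  k=3: a=3, p=13, q=81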